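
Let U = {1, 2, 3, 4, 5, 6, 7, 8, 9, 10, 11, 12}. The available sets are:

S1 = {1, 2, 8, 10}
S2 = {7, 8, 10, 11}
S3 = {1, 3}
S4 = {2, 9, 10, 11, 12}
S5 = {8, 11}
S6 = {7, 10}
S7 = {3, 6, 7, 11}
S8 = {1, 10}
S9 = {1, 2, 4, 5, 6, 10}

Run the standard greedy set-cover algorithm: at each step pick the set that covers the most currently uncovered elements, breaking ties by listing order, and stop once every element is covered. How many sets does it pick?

Pick 1: S9 covers 6 new elements (1, 2, 4, 5, 6, 10).
Pick 2: S2 covers 3 new elements (7, 8, 11).
Pick 3: S4 covers 2 new elements (9, 12).
Pick 4: S3 covers 1 new elements (3).
Greedy uses 4 sets.

4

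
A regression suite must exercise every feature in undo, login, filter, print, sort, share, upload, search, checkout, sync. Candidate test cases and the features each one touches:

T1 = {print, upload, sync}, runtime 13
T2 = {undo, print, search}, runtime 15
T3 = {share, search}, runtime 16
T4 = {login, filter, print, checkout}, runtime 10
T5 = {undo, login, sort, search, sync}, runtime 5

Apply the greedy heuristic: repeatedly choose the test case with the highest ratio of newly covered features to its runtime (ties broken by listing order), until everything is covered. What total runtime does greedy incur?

44

Pick 1: T5 adds 5 new (undo, login, sort, search, sync) at runtime 5 (ratio 5/5).
Pick 2: T4 adds 3 new (filter, print, checkout) at runtime 10 (ratio 3/10).
Pick 3: T1 adds 1 new (upload) at runtime 13 (ratio 1/13).
Pick 4: T3 adds 1 new (share) at runtime 16 (ratio 1/16).
Greedy total runtime: 5 + 10 + 13 + 16 = 44.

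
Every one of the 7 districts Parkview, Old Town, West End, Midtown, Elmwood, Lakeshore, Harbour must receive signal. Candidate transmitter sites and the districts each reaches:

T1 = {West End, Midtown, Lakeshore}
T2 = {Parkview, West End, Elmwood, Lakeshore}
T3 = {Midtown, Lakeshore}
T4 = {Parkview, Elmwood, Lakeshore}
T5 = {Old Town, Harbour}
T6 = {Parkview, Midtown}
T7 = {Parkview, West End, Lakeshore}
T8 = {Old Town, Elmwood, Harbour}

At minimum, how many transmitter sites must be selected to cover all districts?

T1, T2, T5 together cover {Parkview, Old Town, West End, Midtown, Elmwood, Lakeshore, Harbour} — every district.
No 2 of the 8 transmitter sites cover everything (all 28 pairs fall short), so 3 is minimum.

3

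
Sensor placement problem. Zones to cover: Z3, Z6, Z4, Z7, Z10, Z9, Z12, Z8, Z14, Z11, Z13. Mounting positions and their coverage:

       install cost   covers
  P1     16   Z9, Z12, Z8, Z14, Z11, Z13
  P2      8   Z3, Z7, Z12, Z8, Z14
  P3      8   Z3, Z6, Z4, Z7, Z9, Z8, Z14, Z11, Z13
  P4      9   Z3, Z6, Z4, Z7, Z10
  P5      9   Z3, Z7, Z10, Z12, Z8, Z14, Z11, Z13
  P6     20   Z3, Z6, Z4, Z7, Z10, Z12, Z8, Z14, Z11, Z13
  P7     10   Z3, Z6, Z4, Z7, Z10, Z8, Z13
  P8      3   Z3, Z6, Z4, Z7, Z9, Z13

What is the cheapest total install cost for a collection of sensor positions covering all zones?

P5, P8 cover every zone at install cost 9 + 3 = 12.
Any cover uses at least 2 sensor positions; among all covering selections none totals below 12.

12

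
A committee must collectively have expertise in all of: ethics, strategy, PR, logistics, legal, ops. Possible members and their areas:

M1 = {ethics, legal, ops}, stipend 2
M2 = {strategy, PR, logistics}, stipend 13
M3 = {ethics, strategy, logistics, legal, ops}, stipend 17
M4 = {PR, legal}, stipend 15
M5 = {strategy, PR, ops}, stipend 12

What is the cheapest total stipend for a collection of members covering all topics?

M1, M2 cover every topic at stipend 2 + 13 = 15.
Any cover uses at least 2 members; among all covering selections none totals below 15.

15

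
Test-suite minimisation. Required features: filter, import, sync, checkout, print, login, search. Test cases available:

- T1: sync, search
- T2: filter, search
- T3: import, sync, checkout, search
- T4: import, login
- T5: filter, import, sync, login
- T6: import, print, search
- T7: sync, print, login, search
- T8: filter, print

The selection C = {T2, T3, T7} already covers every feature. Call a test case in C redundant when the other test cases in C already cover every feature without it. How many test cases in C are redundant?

0

Drop T2: filter uncovered — not redundant.
Drop T3: import, checkout uncovered — not redundant.
Drop T7: print, login uncovered — not redundant.
None of the test cases in C is redundant.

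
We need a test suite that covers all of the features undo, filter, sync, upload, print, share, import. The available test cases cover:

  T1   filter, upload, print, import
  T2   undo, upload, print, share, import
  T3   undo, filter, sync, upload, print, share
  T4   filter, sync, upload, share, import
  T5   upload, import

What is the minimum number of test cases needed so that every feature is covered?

2

T1, T3 together cover {undo, filter, sync, upload, print, share, import} — every feature.
No single test case contains all 7 features, so 2 is optimal.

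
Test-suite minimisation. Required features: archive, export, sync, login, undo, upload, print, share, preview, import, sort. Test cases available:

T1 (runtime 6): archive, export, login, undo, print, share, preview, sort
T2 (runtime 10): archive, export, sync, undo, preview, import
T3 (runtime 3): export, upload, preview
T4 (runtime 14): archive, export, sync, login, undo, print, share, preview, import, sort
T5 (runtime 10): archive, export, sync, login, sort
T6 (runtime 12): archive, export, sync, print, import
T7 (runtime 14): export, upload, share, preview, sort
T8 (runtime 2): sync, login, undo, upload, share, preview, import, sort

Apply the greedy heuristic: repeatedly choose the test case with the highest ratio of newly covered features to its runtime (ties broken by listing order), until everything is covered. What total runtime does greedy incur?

Pick 1: T8 adds 8 new (sync, login, undo, upload, share, preview, import, sort) at runtime 2 (ratio 8/2).
Pick 2: T1 adds 3 new (archive, export, print) at runtime 6 (ratio 3/6).
Greedy total runtime: 2 + 6 = 8.

8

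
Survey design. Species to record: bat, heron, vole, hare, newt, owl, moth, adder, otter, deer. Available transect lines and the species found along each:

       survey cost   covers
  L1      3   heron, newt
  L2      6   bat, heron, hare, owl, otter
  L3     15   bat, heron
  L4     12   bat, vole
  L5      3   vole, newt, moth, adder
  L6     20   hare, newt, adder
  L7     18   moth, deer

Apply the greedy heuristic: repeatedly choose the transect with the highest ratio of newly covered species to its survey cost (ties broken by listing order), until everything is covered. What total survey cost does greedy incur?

Pick 1: L5 adds 4 new (vole, newt, moth, adder) at survey cost 3 (ratio 4/3).
Pick 2: L2 adds 5 new (bat, heron, hare, owl, otter) at survey cost 6 (ratio 5/6).
Pick 3: L7 adds 1 new (deer) at survey cost 18 (ratio 1/18).
Greedy total survey cost: 3 + 6 + 18 = 27.

27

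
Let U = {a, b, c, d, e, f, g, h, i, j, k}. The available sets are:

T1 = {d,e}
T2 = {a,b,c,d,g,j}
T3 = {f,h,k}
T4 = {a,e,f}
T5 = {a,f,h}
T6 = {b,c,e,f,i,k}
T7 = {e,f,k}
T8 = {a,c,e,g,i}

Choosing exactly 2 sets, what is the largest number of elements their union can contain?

10

Choosing T2, T6 covers {a, b, c, d, e, f, g, i, j, k} — 10 elements.
No choice of 2 sets does better; here h is left uncovered.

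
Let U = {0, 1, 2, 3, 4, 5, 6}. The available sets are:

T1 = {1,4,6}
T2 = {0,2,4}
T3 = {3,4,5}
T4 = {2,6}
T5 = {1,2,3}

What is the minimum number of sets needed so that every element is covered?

T1, T2, T3 together cover {0, 1, 2, 3, 4, 5, 6} — every element.
No 2 of the 5 sets cover everything (all 10 pairs fall short), so 3 is minimum.

3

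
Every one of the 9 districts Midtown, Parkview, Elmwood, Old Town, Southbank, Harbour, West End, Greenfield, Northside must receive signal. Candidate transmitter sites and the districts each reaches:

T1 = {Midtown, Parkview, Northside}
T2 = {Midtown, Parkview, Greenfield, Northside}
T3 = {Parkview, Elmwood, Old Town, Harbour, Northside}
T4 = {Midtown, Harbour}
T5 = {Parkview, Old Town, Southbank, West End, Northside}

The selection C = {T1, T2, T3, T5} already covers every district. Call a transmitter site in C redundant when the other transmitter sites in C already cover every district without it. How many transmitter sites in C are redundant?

1

Drop T1: the rest still cover every district — redundant.
Drop T2: Greenfield uncovered — not redundant.
Drop T3: Elmwood, Harbour uncovered — not redundant.
Drop T5: Southbank, West End uncovered — not redundant.
1 redundant: T1.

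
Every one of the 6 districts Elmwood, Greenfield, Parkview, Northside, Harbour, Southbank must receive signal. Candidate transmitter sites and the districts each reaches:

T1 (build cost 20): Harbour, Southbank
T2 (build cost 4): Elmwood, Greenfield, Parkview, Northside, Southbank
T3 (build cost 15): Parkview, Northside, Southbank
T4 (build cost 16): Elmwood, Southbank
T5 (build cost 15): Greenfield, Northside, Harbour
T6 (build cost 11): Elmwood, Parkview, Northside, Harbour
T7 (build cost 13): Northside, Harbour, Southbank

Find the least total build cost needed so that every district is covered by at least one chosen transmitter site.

15

T2, T6 cover every district at build cost 4 + 11 = 15.
Any cover uses at least 2 transmitter sites; among all covering selections none totals below 15.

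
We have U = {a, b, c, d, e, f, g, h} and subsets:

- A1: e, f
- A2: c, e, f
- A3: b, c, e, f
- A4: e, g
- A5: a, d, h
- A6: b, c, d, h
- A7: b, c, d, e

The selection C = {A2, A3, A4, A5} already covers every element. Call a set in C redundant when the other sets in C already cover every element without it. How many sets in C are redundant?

1

Drop A2: the rest still cover every element — redundant.
Drop A3: b uncovered — not redundant.
Drop A4: g uncovered — not redundant.
Drop A5: a, d, h uncovered — not redundant.
1 redundant: A2.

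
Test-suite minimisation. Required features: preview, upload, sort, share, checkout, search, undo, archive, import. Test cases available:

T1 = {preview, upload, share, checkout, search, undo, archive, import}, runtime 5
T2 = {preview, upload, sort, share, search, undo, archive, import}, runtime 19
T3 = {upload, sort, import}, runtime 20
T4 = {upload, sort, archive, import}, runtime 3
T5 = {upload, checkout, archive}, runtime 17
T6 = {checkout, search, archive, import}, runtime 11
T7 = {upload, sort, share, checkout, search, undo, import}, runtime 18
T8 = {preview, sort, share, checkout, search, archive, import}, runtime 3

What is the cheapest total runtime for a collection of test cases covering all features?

8

T1, T4 cover every feature at runtime 5 + 3 = 8.
Any cover uses at least 2 test cases; among all covering selections none totals below 8.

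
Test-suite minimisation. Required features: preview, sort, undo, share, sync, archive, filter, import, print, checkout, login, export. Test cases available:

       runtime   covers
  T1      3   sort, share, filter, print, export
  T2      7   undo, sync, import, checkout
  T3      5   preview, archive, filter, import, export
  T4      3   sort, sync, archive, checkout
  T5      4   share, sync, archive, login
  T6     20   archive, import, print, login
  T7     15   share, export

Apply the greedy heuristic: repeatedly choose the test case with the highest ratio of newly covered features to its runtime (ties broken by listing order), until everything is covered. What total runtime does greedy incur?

22

Pick 1: T1 adds 5 new (sort, share, filter, print, export) at runtime 3 (ratio 5/3).
Pick 2: T4 adds 3 new (sync, archive, checkout) at runtime 3 (ratio 3/3).
Pick 3: T3 adds 2 new (preview, import) at runtime 5 (ratio 2/5).
Pick 4: T5 adds 1 new (login) at runtime 4 (ratio 1/4).
Pick 5: T2 adds 1 new (undo) at runtime 7 (ratio 1/7).
Greedy total runtime: 3 + 3 + 5 + 4 + 7 = 22. (The true optimum is 19, so greedy overshoots here.)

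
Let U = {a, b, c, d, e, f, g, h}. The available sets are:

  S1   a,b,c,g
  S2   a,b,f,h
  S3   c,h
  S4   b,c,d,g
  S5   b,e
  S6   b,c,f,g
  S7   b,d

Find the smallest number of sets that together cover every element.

3

S2, S4, S5 together cover {a, b, c, d, e, f, g, h} — every element.
No 2 of the 7 sets cover everything (all 21 pairs fall short), so 3 is minimum.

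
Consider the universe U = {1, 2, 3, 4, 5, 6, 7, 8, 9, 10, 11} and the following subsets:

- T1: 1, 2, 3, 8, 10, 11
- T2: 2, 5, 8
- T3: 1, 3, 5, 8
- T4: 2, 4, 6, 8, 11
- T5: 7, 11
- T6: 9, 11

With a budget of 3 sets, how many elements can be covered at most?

9

Choosing T1, T2, T4 covers {1, 2, 3, 4, 5, 6, 8, 10, 11} — 9 elements.
No choice of 3 sets does better; here 7, 9 are left uncovered.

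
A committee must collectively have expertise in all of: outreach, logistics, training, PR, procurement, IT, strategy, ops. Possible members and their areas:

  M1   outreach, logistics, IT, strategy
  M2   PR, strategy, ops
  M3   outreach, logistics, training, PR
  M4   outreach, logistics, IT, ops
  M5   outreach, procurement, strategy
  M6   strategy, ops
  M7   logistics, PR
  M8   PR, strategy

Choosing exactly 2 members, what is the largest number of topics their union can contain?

6

Choosing M1, M2 covers {outreach, logistics, PR, IT, strategy, ops} — 6 topics.
No choice of 2 members does better; here training, procurement are left uncovered.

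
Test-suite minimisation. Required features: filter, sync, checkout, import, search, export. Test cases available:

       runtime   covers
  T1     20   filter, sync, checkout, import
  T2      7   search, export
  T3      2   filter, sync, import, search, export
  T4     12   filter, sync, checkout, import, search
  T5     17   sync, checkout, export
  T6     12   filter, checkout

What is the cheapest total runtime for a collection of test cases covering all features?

T3, T4 cover every feature at runtime 2 + 12 = 14.
Any cover uses at least 2 test cases; among all covering selections none totals below 14.

14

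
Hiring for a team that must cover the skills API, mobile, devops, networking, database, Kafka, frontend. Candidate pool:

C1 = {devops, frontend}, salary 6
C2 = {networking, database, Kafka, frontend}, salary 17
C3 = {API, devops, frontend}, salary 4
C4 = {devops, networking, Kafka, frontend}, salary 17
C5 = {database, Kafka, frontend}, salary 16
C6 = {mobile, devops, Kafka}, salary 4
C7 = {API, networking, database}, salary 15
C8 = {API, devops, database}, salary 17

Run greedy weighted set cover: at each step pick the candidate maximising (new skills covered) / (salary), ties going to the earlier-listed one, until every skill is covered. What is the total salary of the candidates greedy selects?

Pick 1: C3 adds 3 new (API, devops, frontend) at salary 4 (ratio 3/4).
Pick 2: C6 adds 2 new (mobile, Kafka) at salary 4 (ratio 2/4).
Pick 3: C7 adds 2 new (networking, database) at salary 15 (ratio 2/15).
Greedy total salary: 4 + 4 + 15 = 23.

23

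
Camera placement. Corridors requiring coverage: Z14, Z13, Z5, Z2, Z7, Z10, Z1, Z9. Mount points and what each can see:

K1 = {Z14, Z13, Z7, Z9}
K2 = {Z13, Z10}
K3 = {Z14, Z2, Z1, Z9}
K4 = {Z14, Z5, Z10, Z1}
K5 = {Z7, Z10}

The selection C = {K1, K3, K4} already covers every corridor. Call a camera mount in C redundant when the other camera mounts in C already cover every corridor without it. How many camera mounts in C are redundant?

Drop K1: Z13, Z7 uncovered — not redundant.
Drop K3: Z2 uncovered — not redundant.
Drop K4: Z5, Z10 uncovered — not redundant.
None of the camera mounts in C is redundant.

0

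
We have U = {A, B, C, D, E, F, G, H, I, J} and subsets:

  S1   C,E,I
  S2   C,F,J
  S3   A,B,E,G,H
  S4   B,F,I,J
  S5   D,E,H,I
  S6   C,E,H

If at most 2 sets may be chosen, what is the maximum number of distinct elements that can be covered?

8

Choosing S2, S3 covers {A, B, C, E, F, G, H, J} — 8 elements.
No choice of 2 sets does better; here D, I are left uncovered.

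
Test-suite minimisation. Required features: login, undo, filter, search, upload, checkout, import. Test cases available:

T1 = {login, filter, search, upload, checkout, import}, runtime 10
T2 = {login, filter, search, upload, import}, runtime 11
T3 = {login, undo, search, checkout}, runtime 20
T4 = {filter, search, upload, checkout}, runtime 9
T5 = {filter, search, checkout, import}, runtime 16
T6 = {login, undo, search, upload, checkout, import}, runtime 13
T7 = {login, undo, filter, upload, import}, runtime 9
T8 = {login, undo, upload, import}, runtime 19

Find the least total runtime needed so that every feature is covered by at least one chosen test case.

T4, T7 cover every feature at runtime 9 + 9 = 18.
Any cover uses at least 2 test cases; among all covering selections none totals below 18.
Greedy by coverage-per-runtime would pick T1, T7 for 19 — worse than the optimum 18.

18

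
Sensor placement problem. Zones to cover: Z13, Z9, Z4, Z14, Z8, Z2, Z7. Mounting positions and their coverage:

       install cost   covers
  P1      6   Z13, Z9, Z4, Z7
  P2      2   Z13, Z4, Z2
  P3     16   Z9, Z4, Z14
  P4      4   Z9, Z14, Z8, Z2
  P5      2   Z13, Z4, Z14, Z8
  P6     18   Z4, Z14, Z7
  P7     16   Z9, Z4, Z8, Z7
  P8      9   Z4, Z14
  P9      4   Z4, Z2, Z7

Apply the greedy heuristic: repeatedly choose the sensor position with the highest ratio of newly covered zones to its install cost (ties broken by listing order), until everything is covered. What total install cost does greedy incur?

10

Pick 1: P5 adds 4 new (Z13, Z4, Z14, Z8) at install cost 2 (ratio 4/2).
Pick 2: P2 adds 1 new (Z2) at install cost 2 (ratio 1/2).
Pick 3: P1 adds 2 new (Z9, Z7) at install cost 6 (ratio 2/6).
Greedy total install cost: 2 + 2 + 6 = 10.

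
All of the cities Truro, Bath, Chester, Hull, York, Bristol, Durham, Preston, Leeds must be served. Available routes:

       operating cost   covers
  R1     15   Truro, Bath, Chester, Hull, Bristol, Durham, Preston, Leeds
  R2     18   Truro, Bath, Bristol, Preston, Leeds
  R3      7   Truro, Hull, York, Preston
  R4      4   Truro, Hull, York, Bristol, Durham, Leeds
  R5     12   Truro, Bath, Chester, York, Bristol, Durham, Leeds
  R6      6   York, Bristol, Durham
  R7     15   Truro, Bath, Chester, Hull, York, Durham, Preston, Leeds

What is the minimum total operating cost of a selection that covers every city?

19

R1, R4 cover every city at operating cost 15 + 4 = 19.
Any cover uses at least 2 routes; among all covering selections none totals below 19.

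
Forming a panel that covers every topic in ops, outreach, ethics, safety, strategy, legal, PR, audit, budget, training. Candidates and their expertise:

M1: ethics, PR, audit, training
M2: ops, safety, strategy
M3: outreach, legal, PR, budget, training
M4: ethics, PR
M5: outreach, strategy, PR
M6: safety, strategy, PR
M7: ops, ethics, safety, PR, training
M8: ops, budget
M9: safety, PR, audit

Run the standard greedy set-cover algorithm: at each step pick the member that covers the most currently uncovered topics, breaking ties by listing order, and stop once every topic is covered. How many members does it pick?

Pick 1: M3 covers 5 new topics (outreach, legal, PR, budget, training).
Pick 2: M2 covers 3 new topics (ops, safety, strategy).
Pick 3: M1 covers 2 new topics (ethics, audit).
Greedy uses 3 members.

3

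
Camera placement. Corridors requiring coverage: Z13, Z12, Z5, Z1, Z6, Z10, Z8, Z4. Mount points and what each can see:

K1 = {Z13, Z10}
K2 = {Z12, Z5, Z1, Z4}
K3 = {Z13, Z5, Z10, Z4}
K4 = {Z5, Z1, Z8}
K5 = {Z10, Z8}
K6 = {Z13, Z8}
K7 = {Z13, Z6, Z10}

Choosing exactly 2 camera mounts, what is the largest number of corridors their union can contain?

Choosing K2, K7 covers {Z13, Z12, Z5, Z1, Z6, Z10, Z4} — 7 corridors.
No choice of 2 camera mounts does better; here Z8 is left uncovered.

7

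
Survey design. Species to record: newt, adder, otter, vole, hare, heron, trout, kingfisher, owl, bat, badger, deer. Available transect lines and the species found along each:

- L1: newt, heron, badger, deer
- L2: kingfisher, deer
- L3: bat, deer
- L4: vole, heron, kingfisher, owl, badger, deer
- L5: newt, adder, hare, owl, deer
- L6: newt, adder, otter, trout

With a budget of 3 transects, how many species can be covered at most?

Choosing L3, L4, L6 covers {newt, adder, otter, vole, heron, trout, kingfisher, owl, bat, badger, deer} — 11 species.
No choice of 3 transects does better; here hare is left uncovered.

11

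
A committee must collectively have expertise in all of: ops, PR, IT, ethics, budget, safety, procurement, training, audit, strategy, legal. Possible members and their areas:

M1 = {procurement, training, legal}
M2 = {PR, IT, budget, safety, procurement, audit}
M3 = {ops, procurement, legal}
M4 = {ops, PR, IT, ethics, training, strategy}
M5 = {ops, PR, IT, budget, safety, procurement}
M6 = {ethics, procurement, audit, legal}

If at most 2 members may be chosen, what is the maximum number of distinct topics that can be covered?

Choosing M2, M4 covers {ops, PR, IT, ethics, budget, safety, procurement, training, audit, strategy} — 10 topics.
No choice of 2 members does better; here legal is left uncovered.

10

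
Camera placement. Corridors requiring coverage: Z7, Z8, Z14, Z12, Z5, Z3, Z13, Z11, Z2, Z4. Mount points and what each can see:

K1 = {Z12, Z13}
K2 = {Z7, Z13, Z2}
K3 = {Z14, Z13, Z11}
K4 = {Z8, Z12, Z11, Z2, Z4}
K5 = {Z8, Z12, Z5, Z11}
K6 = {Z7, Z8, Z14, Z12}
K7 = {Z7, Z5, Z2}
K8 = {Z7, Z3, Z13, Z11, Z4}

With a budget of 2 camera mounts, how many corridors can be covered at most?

Choosing K4, K8 covers {Z7, Z8, Z12, Z3, Z13, Z11, Z2, Z4} — 8 corridors.
No choice of 2 camera mounts does better; here Z14, Z5 are left uncovered.

8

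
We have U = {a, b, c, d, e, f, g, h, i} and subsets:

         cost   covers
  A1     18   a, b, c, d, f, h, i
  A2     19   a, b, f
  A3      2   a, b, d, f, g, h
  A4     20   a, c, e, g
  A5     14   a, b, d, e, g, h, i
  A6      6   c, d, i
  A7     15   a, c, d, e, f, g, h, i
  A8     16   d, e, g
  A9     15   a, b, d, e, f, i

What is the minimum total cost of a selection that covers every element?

17

A3, A7 cover every element at cost 2 + 15 = 17.
Any cover uses at least 2 sets; among all covering selections none totals below 17.
Greedy by coverage-per-cost would pick A3, A6, A5 for 22 — worse than the optimum 17.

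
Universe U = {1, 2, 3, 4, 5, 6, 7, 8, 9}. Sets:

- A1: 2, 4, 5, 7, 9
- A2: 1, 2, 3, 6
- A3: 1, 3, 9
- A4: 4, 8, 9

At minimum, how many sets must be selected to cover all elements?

A1, A2, A4 together cover {1, 2, 3, 4, 5, 6, 7, 8, 9} — every element.
No 2 of the 4 sets cover everything (all 6 pairs fall short), so 3 is minimum.

3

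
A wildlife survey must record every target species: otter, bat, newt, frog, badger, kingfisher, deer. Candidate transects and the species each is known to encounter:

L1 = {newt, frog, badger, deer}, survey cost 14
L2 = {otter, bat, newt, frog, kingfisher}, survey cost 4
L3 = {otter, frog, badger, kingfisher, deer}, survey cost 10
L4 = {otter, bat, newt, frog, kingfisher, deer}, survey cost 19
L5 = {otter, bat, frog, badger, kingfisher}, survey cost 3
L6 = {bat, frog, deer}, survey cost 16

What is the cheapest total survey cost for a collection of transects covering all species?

L2, L3 cover every species at survey cost 4 + 10 = 14.
Any cover uses at least 2 transects; among all covering selections none totals below 14.
Greedy by coverage-per-survey cost would pick L5, L2, L3 for 17 — worse than the optimum 14.

14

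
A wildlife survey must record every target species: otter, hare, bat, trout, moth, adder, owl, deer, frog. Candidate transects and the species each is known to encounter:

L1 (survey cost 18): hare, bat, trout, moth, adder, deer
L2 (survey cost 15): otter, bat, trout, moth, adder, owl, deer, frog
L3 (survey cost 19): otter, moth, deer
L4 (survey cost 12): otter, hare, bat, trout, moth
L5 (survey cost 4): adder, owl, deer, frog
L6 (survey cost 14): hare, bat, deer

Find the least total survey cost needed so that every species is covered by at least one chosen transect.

L4, L5 cover every species at survey cost 12 + 4 = 16.
Any cover uses at least 2 transects; among all covering selections none totals below 16.

16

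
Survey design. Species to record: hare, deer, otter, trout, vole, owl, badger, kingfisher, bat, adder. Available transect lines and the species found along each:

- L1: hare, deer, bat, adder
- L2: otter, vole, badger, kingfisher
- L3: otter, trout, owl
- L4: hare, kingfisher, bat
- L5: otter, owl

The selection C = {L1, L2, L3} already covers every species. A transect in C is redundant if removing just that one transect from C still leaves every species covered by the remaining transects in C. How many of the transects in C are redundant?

0

Drop L1: hare, deer, bat, adder uncovered — not redundant.
Drop L2: vole, badger, kingfisher uncovered — not redundant.
Drop L3: trout, owl uncovered — not redundant.
None of the transects in C is redundant.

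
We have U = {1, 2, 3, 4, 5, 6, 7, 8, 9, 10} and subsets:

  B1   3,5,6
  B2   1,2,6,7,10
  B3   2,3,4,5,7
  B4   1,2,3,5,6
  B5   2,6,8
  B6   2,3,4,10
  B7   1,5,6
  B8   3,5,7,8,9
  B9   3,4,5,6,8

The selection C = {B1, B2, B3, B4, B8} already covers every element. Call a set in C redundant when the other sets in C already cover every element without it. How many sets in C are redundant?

Drop B1: the rest still cover every element — redundant.
Drop B2: 10 uncovered — not redundant.
Drop B3: 4 uncovered — not redundant.
Drop B4: the rest still cover every element — redundant.
Drop B8: 8, 9 uncovered — not redundant.
2 redundant: B1, B4.

2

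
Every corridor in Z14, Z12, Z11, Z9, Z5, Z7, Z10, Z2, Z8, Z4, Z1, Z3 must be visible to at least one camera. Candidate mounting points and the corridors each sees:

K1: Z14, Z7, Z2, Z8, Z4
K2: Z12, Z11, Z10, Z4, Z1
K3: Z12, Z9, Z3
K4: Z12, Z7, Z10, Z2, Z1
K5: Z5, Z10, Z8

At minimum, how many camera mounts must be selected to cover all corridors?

4

K1, K2, K3, K5 together cover {Z14, Z12, Z11, Z9, Z5, Z7, Z10, Z2, Z8, Z4, Z1, Z3} — every corridor.
No 3 of the 5 camera mounts cover everything (all 10 triples fall short), so 4 is minimum.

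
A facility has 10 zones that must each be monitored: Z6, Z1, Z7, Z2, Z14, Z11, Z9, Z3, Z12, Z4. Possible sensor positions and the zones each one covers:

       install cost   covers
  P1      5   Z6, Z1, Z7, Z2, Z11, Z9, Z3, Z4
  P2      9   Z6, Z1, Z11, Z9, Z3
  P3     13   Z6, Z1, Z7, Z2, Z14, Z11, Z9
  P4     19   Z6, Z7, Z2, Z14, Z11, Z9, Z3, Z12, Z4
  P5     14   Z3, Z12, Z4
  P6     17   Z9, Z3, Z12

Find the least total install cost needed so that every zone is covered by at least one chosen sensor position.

P1, P4 cover every zone at install cost 5 + 19 = 24.
Any cover uses at least 2 sensor positions; among all covering selections none totals below 24.

24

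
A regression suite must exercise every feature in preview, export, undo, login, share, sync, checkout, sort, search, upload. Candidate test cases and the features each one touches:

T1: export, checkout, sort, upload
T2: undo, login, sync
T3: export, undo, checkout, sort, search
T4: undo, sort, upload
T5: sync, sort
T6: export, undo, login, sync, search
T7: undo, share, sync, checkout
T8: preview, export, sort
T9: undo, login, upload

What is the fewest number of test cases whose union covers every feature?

4

T1, T6, T7, T8 together cover {preview, export, undo, login, share, sync, checkout, sort, search, upload} — every feature.
No 3 of the 9 test cases cover everything (all 84 triples fall short), so 4 is minimum.
Greedy (largest uncovered first) would take T3, T2, T1, T7, T8 — 5 test cases — but 4 suffice.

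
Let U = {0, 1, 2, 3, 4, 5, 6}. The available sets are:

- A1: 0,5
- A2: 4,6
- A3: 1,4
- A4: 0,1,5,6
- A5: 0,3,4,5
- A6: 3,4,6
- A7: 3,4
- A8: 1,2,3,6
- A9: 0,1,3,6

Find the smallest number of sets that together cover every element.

A5, A8 together cover {0, 1, 2, 3, 4, 5, 6} — every element.
No single set contains all 7 elements, so 2 is optimal.
Greedy (largest uncovered first) would take A4, A5, A8 — 3 sets — but 2 suffice.

2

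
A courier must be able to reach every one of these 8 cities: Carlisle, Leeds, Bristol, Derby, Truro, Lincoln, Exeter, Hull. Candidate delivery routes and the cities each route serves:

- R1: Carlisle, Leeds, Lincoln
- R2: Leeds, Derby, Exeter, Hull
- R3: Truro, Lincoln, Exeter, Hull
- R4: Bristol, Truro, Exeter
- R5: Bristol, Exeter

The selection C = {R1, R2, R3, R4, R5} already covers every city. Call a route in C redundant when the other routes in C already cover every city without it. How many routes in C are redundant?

3

Drop R1: Carlisle uncovered — not redundant.
Drop R2: Derby uncovered — not redundant.
Drop R3: the rest still cover every city — redundant.
Drop R4: the rest still cover every city — redundant.
Drop R5: the rest still cover every city — redundant.
3 redundant: R3, R4, R5.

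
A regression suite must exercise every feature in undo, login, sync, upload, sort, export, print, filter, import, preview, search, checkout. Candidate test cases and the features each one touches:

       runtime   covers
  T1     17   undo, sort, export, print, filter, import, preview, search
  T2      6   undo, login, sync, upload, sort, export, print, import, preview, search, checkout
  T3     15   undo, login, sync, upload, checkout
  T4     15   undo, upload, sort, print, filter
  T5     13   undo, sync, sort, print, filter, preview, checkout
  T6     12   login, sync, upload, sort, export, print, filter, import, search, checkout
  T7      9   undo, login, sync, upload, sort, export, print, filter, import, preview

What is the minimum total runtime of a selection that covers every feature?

15

T2, T7 cover every feature at runtime 6 + 9 = 15.
Any cover uses at least 2 test cases; among all covering selections none totals below 15.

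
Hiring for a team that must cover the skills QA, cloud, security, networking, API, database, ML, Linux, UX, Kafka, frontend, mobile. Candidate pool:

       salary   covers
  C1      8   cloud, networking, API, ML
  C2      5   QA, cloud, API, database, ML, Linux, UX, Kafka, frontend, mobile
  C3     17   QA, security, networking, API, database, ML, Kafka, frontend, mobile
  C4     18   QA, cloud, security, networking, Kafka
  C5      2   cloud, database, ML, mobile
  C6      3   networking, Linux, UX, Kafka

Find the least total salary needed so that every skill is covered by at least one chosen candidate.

C2, C3 cover every skill at salary 5 + 17 = 22.
Any cover uses at least 2 candidates; among all covering selections none totals below 22.

22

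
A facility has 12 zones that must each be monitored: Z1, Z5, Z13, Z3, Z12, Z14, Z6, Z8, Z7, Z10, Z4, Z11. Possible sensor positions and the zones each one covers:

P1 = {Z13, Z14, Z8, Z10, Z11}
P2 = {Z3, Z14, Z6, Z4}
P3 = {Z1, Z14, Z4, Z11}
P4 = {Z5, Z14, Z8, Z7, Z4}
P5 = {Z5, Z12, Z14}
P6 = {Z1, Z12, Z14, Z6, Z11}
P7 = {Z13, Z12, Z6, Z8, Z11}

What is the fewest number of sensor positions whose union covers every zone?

4

P1, P2, P4, P6 together cover {Z1, Z5, Z13, Z3, Z12, Z14, Z6, Z8, Z7, Z10, Z4, Z11} — every zone.
No 3 of the 7 sensor positions cover everything (all 35 triples fall short), so 4 is minimum.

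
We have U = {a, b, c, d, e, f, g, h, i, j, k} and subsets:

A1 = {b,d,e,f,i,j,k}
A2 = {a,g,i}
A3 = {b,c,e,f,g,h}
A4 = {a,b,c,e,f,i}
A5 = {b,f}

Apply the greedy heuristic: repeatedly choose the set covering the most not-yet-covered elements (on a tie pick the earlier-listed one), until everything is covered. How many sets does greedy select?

3

Pick 1: A1 covers 7 new elements (b, d, e, f, i, j, k).
Pick 2: A3 covers 3 new elements (c, g, h).
Pick 3: A2 covers 1 new elements (a).
Greedy uses 3 sets.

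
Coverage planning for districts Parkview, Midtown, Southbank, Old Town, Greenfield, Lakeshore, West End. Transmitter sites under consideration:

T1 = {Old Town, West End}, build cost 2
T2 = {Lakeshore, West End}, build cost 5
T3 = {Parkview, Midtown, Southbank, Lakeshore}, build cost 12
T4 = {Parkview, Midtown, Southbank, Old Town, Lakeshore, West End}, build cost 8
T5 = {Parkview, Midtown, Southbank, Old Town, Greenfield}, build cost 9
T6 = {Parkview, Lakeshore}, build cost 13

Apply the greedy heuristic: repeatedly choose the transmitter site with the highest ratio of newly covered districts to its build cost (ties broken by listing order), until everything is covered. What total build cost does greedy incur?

Pick 1: T1 adds 2 new (Old Town, West End) at build cost 2 (ratio 2/2).
Pick 2: T4 adds 4 new (Parkview, Midtown, Southbank, Lakeshore) at build cost 8 (ratio 4/8).
Pick 3: T5 adds 1 new (Greenfield) at build cost 9 (ratio 1/9).
Greedy total build cost: 2 + 8 + 9 = 19. (The true optimum is 14, so greedy overshoots here.)

19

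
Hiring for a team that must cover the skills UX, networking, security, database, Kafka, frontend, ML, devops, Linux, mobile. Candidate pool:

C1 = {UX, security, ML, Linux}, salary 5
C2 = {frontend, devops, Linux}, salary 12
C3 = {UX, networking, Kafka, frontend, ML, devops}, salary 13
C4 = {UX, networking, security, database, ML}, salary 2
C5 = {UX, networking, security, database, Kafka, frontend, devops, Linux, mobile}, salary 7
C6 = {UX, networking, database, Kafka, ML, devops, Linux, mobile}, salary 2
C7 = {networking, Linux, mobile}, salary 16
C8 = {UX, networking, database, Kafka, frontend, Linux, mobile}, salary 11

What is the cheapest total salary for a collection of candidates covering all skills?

9

C4, C5 cover every skill at salary 2 + 7 = 9.
Any cover uses at least 2 candidates; among all covering selections none totals below 9.
Greedy by coverage-per-salary would pick C6, C4, C5 for 11 — worse than the optimum 9.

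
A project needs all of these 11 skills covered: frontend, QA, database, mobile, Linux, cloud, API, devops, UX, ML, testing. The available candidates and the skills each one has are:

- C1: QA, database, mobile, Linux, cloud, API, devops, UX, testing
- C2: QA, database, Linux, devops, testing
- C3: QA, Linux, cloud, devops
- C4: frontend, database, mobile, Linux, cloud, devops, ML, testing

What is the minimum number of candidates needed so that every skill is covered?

C1, C4 together cover {frontend, QA, database, mobile, Linux, cloud, API, devops, UX, ML, testing} — every skill.
No single candidate contains all 11 skills, so 2 is optimal.

2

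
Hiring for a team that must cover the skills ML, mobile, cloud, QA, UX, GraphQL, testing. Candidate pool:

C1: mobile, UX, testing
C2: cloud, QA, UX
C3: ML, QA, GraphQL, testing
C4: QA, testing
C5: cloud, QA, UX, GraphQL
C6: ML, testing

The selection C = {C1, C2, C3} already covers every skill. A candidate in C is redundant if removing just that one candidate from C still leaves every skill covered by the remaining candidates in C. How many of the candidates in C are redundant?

0

Drop C1: mobile uncovered — not redundant.
Drop C2: cloud uncovered — not redundant.
Drop C3: ML, GraphQL uncovered — not redundant.
None of the candidates in C is redundant.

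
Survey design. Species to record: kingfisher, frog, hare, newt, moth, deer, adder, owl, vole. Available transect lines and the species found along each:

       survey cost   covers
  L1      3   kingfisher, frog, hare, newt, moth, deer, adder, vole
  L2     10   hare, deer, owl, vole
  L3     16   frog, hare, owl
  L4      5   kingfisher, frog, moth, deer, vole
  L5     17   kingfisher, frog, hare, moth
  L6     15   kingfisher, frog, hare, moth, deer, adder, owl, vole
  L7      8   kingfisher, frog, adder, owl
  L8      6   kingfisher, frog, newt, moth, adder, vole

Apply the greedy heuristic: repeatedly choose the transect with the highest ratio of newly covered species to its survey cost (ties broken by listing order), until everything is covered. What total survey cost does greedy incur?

Pick 1: L1 adds 8 new (kingfisher, frog, hare, newt, moth, deer, adder, vole) at survey cost 3 (ratio 8/3).
Pick 2: L7 adds 1 new (owl) at survey cost 8 (ratio 1/8).
Greedy total survey cost: 3 + 8 = 11.

11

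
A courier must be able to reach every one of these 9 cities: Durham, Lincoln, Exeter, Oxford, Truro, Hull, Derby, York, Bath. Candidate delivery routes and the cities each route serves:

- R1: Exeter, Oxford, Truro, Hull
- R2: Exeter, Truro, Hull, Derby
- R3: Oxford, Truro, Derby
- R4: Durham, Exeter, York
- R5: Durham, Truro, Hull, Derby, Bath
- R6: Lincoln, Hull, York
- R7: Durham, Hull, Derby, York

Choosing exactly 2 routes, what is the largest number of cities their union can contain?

Choosing R1, R5 covers {Durham, Exeter, Oxford, Truro, Hull, Derby, Bath} — 7 cities.
No choice of 2 routes does better; here Lincoln, York are left uncovered.

7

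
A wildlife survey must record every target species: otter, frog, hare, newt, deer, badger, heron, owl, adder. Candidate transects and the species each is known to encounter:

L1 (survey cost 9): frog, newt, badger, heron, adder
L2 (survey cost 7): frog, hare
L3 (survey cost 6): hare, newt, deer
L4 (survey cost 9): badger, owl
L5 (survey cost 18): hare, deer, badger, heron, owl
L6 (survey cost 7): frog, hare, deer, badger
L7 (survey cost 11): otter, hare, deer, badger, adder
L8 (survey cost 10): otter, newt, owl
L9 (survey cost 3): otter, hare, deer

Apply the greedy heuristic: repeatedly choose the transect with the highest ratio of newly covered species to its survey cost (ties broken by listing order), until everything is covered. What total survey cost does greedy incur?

Pick 1: L9 adds 3 new (otter, hare, deer) at survey cost 3 (ratio 3/3).
Pick 2: L1 adds 5 new (frog, newt, badger, heron, adder) at survey cost 9 (ratio 5/9).
Pick 3: L4 adds 1 new (owl) at survey cost 9 (ratio 1/9).
Greedy total survey cost: 3 + 9 + 9 = 21.

21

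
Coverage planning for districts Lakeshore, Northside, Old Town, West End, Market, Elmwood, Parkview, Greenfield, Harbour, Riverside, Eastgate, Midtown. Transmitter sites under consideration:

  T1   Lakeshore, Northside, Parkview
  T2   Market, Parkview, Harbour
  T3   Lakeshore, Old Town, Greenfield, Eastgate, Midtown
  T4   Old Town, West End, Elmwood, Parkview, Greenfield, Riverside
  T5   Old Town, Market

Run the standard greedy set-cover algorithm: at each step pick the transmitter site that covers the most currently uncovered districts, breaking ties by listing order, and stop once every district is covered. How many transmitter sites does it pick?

Pick 1: T4 covers 6 new districts (Old Town, West End, Elmwood, Parkview, Greenfield, Riverside).
Pick 2: T3 covers 3 new districts (Lakeshore, Eastgate, Midtown).
Pick 3: T2 covers 2 new districts (Market, Harbour).
Pick 4: T1 covers 1 new districts (Northside).
Greedy uses 4 transmitter sites.

4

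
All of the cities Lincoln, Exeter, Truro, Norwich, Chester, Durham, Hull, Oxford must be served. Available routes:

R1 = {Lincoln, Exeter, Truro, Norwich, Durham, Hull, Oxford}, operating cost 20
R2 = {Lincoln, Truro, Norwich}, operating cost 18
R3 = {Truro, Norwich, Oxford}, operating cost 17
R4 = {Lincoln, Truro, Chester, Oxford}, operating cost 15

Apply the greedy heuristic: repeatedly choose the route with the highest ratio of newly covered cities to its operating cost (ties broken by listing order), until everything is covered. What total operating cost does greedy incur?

35

Pick 1: R1 adds 7 new (Lincoln, Exeter, Truro, Norwich, Durham, Hull, Oxford) at operating cost 20 (ratio 7/20).
Pick 2: R4 adds 1 new (Chester) at operating cost 15 (ratio 1/15).
Greedy total operating cost: 20 + 15 = 35.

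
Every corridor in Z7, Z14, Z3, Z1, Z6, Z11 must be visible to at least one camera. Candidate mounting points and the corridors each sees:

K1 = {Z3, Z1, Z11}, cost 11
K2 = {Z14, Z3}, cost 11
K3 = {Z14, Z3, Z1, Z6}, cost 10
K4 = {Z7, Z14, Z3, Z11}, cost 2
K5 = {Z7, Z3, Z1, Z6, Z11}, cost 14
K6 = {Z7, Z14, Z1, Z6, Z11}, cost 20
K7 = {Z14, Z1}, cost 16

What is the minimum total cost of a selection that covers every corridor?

12

K3, K4 cover every corridor at cost 10 + 2 = 12.
Any cover uses at least 2 camera mounts; among all covering selections none totals below 12.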